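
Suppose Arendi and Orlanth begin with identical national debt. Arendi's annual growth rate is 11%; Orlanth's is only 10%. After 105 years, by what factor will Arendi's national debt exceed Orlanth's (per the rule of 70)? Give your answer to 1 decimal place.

Arendi pulls ahead at 1 pp per year, so the ratio doubles every 70/1 ≈ 70.00 years.
In 105 years that's 1.50 doublings: 2^1.50 ≈ 2.8.

approximately 2.8 times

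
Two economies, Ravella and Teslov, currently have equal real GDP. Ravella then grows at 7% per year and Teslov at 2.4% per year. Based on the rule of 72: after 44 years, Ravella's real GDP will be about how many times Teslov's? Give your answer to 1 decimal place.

Rate gap = 7% − 2.4% = 4.6 points.
The ratio doubles every 72/4.6 ≈ 15.65 years.
44/15.65 ≈ 2.81 doublings → ratio ≈ 2^2.81 ≈ 7.0.

roughly 7.0 times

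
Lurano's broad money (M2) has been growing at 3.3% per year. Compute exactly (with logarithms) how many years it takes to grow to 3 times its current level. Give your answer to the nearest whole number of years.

t = ln(3) / ln(1 + 0.033) = 1.0986 / 0.032467 ≈ 33.84.
≈ 34 years.

34 years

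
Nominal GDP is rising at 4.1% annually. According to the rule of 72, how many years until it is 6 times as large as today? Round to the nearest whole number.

One doubling takes 72/4.1 = 17.56 years.
Reaching 6× takes log₂(6) ≈ 2.58 doublings.
2.58 × 17.56 ≈ 45 years.

about 45 years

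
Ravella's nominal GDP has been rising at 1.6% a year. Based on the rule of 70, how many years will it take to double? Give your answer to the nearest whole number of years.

around 44 years

At 1.6%, doubling takes about 70/1.6 = 43.75 years.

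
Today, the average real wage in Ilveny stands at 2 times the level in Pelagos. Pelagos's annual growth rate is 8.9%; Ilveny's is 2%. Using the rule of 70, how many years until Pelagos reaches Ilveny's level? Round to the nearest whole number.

around 10 years

Pelagos gains on Ilveny at 8.9% − 2% = 6.9 points a year.
At that relative rate the gap halves every 70/6.9 ≈ 10.14 years.
A 2 times gap closes after 1 halving: 1 × 10.14 ≈ 10 years.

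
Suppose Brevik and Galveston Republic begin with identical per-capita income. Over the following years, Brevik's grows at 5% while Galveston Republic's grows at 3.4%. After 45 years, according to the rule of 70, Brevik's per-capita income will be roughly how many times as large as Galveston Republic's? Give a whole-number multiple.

Only the 1.6-point difference matters.
70/1.6 ≈ 43.75 years per doubling of the ratio; 45 years gives 1.03 doublings, so ≈ 2×.

roughly 2 times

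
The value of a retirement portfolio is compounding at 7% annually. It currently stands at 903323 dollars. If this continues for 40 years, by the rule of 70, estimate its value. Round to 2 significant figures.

about 14000000 dollars

It doubles every 70/7 ≈ 10.00 years, so 40 years is 4.00 doublings.
2^4.00 ≈ 16.00; 903323 × 16.00 ≈ 14000000 dollars.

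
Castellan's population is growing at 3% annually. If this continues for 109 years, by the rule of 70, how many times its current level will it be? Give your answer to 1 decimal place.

approximately 25.5 times

Doubling time ≈ 70/3 = 23.33 years.
109 years / 23.33 ≈ 4.67 doublings → factor 2^4.67 ≈ 25.5.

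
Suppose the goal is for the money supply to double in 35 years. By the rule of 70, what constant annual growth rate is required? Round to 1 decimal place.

about 2.0%

70 / 35 ≈ 2.00, so about 2.0% a year.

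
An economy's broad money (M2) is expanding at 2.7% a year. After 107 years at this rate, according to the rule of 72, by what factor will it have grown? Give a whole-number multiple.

Doubling time ≈ 72/2.7 = 26.67 years.
107/26.67 ≈ 4 doublings, so about 2^4 = 16×.

approximately 16 times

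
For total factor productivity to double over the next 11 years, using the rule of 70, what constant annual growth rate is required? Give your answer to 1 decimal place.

≈ 6.4%

70 / 11 ≈ 6.36, so about 6.4% annually.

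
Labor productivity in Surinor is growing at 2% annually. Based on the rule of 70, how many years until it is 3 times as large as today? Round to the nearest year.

55 years

One doubling takes 70/2 = 35.00 years.
3× is log₂ 3 ≈ 1.58 doublings, so ≈ 1.58 × 35.00 = 55 years.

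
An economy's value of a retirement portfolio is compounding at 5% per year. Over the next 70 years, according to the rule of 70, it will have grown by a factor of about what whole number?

≈ 32 times

Doubling time ≈ 70/5 = 14.00 years.
70/14.00 ≈ 5 doublings, so about 2^5 = 32×.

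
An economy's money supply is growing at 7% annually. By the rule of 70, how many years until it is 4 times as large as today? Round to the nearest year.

roughly 20 years

One doubling takes 70/7 = 10.00 years.
4 = 2^2, so 2 doublings → 20 years.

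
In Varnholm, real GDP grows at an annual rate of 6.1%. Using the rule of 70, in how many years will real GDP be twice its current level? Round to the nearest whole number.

Doubling time ≈ 70 / 6.1 = 11.48 years.

approximately 11 years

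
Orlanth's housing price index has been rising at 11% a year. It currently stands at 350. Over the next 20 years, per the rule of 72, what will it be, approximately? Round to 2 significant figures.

It doubles every 72/11 ≈ 6.55 years, so 20 years is 3.05 doublings.
2^3.05 ≈ 8.28; 350 × 8.28 ≈ 2900.

about 2900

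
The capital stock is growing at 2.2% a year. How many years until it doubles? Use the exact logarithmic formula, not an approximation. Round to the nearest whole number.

t = ln(2) / ln(1 + 0.022) = 0.6931 / 0.021761 ≈ 31.85.
≈ 32 years.

32 years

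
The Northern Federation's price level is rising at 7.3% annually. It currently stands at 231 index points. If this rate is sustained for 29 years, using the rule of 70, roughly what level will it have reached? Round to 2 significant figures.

≈ 1900 index points

Doubling time ≈ 70/7.3 = 9.59 years.
29 years is 29/9.59 ≈ 3.02 doublings, a factor of 2^3.02 ≈ 8.11.
231 × 8.11 ≈ 1900 index points.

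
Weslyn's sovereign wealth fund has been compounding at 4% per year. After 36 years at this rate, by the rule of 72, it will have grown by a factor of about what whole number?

around 4 times

72/4 ≈ 18.00 years per doubling.
36 years fits 2 doublings: 2^2 = 4.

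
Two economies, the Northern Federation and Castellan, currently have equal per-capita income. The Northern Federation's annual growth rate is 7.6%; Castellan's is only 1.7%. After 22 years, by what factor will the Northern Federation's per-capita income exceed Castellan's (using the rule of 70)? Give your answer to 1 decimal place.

≈ 3.6 times

Only the 5.9-point difference matters.
70/5.9 ≈ 11.86 years per doubling of the ratio; 22 years gives 1.85 doublings, so ≈ 3.6×.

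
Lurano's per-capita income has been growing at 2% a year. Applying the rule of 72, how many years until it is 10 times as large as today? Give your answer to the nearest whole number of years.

around 120 years

Doubling time ≈ 72/2 = 36.00 years.
10× is log₂ 10 ≈ 3.32 doublings, so ≈ 3.32 × 36.00 = 120 years.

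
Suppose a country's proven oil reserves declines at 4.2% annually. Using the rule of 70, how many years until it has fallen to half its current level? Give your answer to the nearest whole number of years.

around 17 years

The rule works in reverse for decay: 70/4.2 ≈ 16.67 years to halve.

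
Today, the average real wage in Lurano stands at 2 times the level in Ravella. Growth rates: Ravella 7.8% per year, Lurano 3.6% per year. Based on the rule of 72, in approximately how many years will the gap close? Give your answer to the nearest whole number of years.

The growth-rate gap is 7.8% − 3.6% = 4.2 percentage points.
So the ratio between them halves every 72/4.2 ≈ 17.14 years.
A 2 times gap closes after 1 halving: 1 × 17.14 ≈ 17 years.

around 17 years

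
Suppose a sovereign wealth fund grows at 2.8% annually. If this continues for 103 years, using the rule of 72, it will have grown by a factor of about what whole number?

roughly 16 times

Doubling time ≈ 72/2.8 = 25.71 years.
103/25.71 ≈ 4 doublings, so about 2^4 = 16×.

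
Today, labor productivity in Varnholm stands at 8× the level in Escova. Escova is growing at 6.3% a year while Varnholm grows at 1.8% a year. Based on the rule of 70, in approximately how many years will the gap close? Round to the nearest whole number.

Escova gains on Varnholm at 6.3% − 1.8% = 4.5 points a year.
At that relative rate the gap halves every 70/4.5 ≈ 15.56 years.
An 8× gap closes after 3 halvings: 3 × 15.56 ≈ 47 years.

≈ 47 years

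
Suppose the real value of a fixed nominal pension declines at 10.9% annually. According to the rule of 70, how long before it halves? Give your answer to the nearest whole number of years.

6 years

Halving time ≈ 70 / 10.9 = 6.42 → 6 years.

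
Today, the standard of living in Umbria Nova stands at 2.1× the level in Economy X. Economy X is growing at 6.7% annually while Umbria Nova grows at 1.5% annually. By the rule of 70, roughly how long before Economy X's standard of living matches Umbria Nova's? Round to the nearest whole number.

What matters is the difference: 5.2 pp.
Rule of 70 on the gap: the ratio halves every 70/5.2 ≈ 13.46 years.
A 2.1× gap takes log₂(2.1) ≈ 1.07 halvings to close: 1.07 × 13.46 ≈ 14 years.

14 years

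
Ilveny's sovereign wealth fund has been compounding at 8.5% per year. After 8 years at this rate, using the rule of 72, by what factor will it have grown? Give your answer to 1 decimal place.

roughly 1.9 times

Doubles every ≈ 8.47 years (72/8.5).
8 years is 0.94 doublings; 2^0.94 ≈ 1.9×.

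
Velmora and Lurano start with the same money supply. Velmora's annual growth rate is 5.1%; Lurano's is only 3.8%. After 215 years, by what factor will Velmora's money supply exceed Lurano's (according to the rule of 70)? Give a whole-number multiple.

Rate gap = 5.1% − 3.8% = 1.3 points.
The ratio doubles every 70/1.3 ≈ 53.85 years.
215/53.85 ≈ 3.99 doublings → ratio ≈ 2^3.99 ≈ 16.

roughly 16 times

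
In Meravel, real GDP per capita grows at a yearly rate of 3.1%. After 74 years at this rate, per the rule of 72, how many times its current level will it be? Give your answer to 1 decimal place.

roughly 9.1 times

Doubling time ≈ 72/3.1 = 23.23 years.
74 years / 23.23 ≈ 3.19 doublings → factor 2^3.19 ≈ 9.1.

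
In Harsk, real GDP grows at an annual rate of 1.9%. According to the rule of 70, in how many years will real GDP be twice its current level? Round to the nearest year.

Doubling time ≈ 70 / 1.9 = 36.84 years.

around 37 years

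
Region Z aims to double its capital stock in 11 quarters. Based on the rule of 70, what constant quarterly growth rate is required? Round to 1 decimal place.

6.4% per quarter

70 / 11 ≈ 6.36, so about 6.4% per quarter.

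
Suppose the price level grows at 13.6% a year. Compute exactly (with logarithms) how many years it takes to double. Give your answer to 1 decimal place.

t = ln(2) / ln(1 + 0.136) = 0.6931 / 0.127513 ≈ 5.44.

5.4 years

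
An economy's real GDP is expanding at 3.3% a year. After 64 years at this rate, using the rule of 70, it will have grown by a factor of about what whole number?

70/3.3 ≈ 21.21 years per doubling.
64 years fits 3 doublings: 2^3 = 8.

around 8 times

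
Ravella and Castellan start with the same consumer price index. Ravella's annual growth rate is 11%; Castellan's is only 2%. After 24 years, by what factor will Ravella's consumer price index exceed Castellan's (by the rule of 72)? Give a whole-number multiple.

Rate gap = 11% − 2% = 9 points.
The ratio doubles every 72/9 ≈ 8.00 years.
24/8.00 ≈ 3.00 doublings → ratio ≈ 2^3.00 ≈ 8.

roughly 8 times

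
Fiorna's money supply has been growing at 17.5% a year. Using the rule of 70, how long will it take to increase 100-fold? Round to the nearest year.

roughly 27 years

At 17.5% it doubles every 70/17.5 ≈ 4.00 years.
Reaching 100× takes log₂(100) ≈ 6.64 doublings.
6.64 × 4.00 ≈ 27 years.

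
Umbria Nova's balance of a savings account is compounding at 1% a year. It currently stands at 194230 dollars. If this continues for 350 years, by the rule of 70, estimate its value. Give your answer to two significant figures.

Doubling time ≈ 70/1 = 70.00 years.
350 years is 350/70.00 ≈ 5.00 doublings, a factor of 2^5.00 ≈ 32.00.
194230 × 32.00 ≈ 6200000 dollars.

roughly 6200000 dollars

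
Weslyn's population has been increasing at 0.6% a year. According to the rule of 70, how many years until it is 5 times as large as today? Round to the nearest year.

roughly 271 years

At 0.6% it doubles every 70/0.6 ≈ 116.67 years.
5× is log₂ 5 ≈ 2.32 doublings, so ≈ 2.32 × 116.67 = 271 years.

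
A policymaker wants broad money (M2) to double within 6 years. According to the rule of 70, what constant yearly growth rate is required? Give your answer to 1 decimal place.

70 / 6 ≈ 11.67, so about 11.7% per year.

roughly 11.7% per year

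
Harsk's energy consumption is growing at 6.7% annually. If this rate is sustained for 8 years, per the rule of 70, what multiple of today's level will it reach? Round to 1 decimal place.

Doubling time ≈ 70/6.7 = 10.45 years.
8 years / 10.45 ≈ 0.77 doublings → factor 2^0.77 ≈ 1.7.

≈ 1.7 times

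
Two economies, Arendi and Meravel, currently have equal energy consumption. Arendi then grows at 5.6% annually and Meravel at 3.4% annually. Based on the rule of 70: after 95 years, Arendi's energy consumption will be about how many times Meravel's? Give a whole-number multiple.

Rate gap = 5.6% − 3.4% = 2.2 points.
The ratio doubles every 70/2.2 ≈ 31.82 years.
95/31.82 ≈ 2.99 doublings → ratio ≈ 2^2.99 ≈ 8.

about 8 times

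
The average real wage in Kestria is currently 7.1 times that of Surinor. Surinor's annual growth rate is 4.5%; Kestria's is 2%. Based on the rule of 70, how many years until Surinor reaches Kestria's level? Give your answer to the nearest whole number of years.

What matters is the difference: 2.5 pp.
Rule of 70 on the gap: the ratio halves every 70/2.5 ≈ 28.00 years.
A 7.1 times gap takes log₂(7.1) ≈ 2.83 halvings to close: 2.83 × 28.00 ≈ 79 years.

79 years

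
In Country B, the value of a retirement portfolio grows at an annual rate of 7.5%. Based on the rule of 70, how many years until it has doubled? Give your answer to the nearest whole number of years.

approximately 9 years

At 7.5%, doubling takes about 70/7.5 = 9.33 years.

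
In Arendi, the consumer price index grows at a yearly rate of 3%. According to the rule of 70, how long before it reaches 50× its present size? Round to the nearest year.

approximately 132 years

One doubling takes 70/3 = 23.33 years.
50× is log₂ 50 ≈ 5.64 doublings, so ≈ 5.64 × 23.33 = 132 years.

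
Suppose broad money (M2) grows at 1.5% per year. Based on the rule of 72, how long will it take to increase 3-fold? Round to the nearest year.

≈ 76 years

At 1.5% it doubles every 72/1.5 ≈ 48.00 years.
Reaching 3× takes log₂(3) ≈ 1.58 doublings.
1.58 × 48.00 ≈ 76 years.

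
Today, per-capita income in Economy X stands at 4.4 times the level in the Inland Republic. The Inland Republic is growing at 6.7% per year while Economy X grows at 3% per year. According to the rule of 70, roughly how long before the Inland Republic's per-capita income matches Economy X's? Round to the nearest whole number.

The growth-rate gap is 6.7% − 3% = 3.7 percentage points.
So the ratio between them halves every 70/3.7 ≈ 18.92 years.
A 4.4 times gap takes log₂(4.4) ≈ 2.14 halvings to close: 2.14 × 18.92 ≈ 40 years.

40 years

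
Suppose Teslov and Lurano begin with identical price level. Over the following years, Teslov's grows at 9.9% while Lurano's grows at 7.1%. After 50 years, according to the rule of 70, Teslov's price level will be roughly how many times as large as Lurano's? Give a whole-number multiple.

roughly 4 times

Only the 2.8-point difference matters.
70/2.8 ≈ 25.00 years per doubling of the ratio; 50 years gives 2.00 doublings, so ≈ 4×.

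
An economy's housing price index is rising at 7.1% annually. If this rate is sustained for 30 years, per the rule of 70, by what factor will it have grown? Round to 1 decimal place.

Doubling time ≈ 70/7.1 = 9.86 years.
30 years / 9.86 ≈ 3.04 doublings → factor 2^3.04 ≈ 8.2.

around 8.2 times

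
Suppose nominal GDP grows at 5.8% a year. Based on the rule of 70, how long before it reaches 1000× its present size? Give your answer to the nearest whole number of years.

approximately 120 years

Doubling time ≈ 70/5.8 = 12.07 years.
Reaching 1000× takes log₂(1000) ≈ 9.97 doublings.
9.97 × 12.07 ≈ 120 years.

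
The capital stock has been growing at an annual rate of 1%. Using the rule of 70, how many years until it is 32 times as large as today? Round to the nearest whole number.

around 350 years

At 1% it doubles every 70/1 ≈ 70.00 years.
32× is 5 doublings, so 5 × 70.00 ≈ 350 years.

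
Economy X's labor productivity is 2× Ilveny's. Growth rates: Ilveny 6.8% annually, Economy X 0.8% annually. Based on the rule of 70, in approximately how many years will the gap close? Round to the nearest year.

Ilveny gains on Economy X at 6.8% − 0.8% = 6 points a year.
At that relative rate the gap halves every 70/6 ≈ 11.67 years.
A 2× gap closes after 1 halving: 1 × 11.67 ≈ 12 years.

about 12 years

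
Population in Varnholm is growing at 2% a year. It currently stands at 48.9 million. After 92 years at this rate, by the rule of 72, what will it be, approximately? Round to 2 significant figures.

around 290 million

It doubles every 72/2 ≈ 36.00 years, so 92 years is 2.56 doublings.
2^2.56 ≈ 5.90; 48.9 × 5.90 ≈ 290 million.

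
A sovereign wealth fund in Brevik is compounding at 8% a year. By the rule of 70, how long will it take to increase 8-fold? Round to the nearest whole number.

approximately 26 years

One doubling takes 70/8 = 8.75 years.
Getting to 8× needs 3 doublings: 3 × 8.75 ≈ 26 years.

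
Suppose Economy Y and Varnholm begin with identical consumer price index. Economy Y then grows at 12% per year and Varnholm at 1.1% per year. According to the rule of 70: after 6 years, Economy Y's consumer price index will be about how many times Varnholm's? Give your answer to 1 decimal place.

roughly 1.9 times

Economy Y pulls ahead at 10.9 pp per year, so the ratio doubles every 70/10.9 ≈ 6.42 years.
In 6 years that's 0.93 doublings: 2^0.93 ≈ 1.9.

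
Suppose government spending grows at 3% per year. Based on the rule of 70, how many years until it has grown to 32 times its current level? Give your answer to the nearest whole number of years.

One doubling takes 70/3 = 23.33 years.
32 = 2^5, so 5 doublings → 117 years.

about 117 years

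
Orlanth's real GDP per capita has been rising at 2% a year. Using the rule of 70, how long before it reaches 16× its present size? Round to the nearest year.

roughly 140 years

One doubling takes 70/2 = 35.00 years.
Getting to 16× needs 4 doublings: 4 × 35.00 ≈ 140 years.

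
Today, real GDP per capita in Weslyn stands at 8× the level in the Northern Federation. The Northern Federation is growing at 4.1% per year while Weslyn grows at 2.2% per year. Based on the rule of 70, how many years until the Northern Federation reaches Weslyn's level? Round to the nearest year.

What matters is the difference: 1.9 pp.
Rule of 70 on the gap: the ratio halves every 70/1.9 ≈ 36.84 years.
An 8× gap closes after 3 halvings: 3 × 36.84 ≈ 111 years.

≈ 111 years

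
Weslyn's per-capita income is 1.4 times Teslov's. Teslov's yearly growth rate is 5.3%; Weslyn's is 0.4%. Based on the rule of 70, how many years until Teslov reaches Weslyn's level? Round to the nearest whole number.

≈ 7 years

Teslov gains on Weslyn at 5.3% − 0.4% = 4.9 points a year.
At that relative rate the gap halves every 70/4.9 ≈ 14.29 years.
A 1.4 times gap takes log₂(1.4) ≈ 0.49 halvings to close: 0.49 × 14.29 ≈ 7 years.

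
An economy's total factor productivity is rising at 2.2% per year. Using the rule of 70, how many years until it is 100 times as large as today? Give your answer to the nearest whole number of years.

At 2.2% it doubles every 70/2.2 ≈ 31.82 years.
100× is log₂ 100 ≈ 6.64 doublings, so ≈ 6.64 × 31.82 = 211 years.

approximately 211 years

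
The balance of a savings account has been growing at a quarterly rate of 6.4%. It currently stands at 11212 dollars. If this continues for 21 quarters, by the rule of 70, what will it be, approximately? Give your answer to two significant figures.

Doubling time ≈ 70/6.4 = 10.94 quarters.
21 quarters is 21/10.94 ≈ 1.92 doublings, a factor of 2^1.92 ≈ 3.78.
11212 × 3.78 ≈ 42000 dollars.

around 42000 dollars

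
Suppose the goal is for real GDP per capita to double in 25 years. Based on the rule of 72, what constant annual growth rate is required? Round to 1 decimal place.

72 / 25 ≈ 2.88, so about 2.9% annually.

2.9%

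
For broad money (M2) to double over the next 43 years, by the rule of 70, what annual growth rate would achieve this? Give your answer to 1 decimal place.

70 / 43 ≈ 1.63, so about 1.6% annually.

about 1.6%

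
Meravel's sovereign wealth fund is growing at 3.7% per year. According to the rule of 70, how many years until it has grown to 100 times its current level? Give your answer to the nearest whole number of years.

Doubling time ≈ 70/3.7 = 18.92 years.
Reaching 100× takes log₂(100) ≈ 6.64 doublings.
6.64 × 18.92 ≈ 126 years.

about 126 years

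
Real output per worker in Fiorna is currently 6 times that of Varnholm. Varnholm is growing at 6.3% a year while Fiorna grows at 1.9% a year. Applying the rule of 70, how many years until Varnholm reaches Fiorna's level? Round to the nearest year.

roughly 41 years

Varnholm gains on Fiorna at 6.3% − 1.9% = 4.4 points a year.
At that relative rate the gap halves every 70/4.4 ≈ 15.91 years.
A 6 times gap takes log₂(6) ≈ 2.58 halvings to close: 2.58 × 15.91 ≈ 41 years.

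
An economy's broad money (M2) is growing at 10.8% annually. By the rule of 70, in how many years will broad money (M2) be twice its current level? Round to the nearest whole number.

Doubling time ≈ 70 / 10.8 = 6.48 years.

6 years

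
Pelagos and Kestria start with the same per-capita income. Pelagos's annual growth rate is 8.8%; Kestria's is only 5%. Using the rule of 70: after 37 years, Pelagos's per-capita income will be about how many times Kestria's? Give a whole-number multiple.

Rate gap = 8.8% − 5% = 3.8 points.
The ratio doubles every 70/3.8 ≈ 18.42 years.
37/18.42 ≈ 2.01 doublings → ratio ≈ 2^2.01 ≈ 4.

around 4 times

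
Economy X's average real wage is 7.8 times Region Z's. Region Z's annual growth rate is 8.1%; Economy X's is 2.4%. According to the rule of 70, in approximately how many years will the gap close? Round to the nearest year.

Region Z gains on Economy X at 8.1% − 2.4% = 5.7 points a year.
At that relative rate the gap halves every 70/5.7 ≈ 12.28 years.
A 7.8 times gap takes log₂(7.8) ≈ 2.96 halvings to close: 2.96 × 12.28 ≈ 36 years.

about 36 years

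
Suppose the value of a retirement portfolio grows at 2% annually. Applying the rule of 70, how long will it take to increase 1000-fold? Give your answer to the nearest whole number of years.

roughly 349 years

At 2% it doubles every 70/2 ≈ 35.00 years.
1000× is log₂ 1000 ≈ 9.97 doublings, so ≈ 9.97 × 35.00 = 349 years.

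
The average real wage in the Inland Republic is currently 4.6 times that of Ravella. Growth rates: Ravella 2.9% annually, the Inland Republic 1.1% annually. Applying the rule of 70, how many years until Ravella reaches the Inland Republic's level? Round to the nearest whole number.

The growth-rate gap is 2.9% − 1.1% = 1.8 percentage points.
So the ratio between them halves every 70/1.8 ≈ 38.89 years.
A 4.6 times gap takes log₂(4.6) ≈ 2.20 halvings to close: 2.20 × 38.89 ≈ 86 years.

roughly 86 years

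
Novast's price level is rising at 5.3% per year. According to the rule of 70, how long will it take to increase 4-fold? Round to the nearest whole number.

At 5.3% it doubles every 70/5.3 ≈ 13.21 years.
4× is 2 doublings, so 2 × 13.21 ≈ 26 years.

26 years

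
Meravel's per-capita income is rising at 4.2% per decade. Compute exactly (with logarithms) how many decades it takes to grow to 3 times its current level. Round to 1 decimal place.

t = ln(3) / ln(1 + 0.042) = 1.0986 / 0.041142 ≈ 26.70.

26.7 decades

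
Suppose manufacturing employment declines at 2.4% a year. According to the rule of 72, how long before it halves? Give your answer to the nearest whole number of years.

30 years

Halving time ≈ 72 / 2.4 = 30.00 → 30 years.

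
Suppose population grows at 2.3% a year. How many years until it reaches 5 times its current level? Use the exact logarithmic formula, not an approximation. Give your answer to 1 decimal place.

70.8 years

t = ln(5) / ln(1 + 0.023) = 1.6094 / 0.022739 ≈ 70.78.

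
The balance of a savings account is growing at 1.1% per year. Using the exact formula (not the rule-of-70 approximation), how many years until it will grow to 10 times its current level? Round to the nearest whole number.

210 years

t = ln(10) / ln(1 + 0.011) = 2.3026 / 0.010940 ≈ 210.48.
≈ 210 years.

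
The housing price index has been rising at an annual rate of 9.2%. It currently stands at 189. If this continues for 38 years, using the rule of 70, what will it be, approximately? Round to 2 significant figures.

It doubles every 70/9.2 ≈ 7.61 years, so 38 years is 4.99 doublings.
2^4.99 ≈ 31.78; 189 × 31.78 ≈ 6000.

6000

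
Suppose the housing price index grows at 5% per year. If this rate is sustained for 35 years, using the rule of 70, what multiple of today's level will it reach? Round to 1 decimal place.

Doubles every ≈ 14.00 years (70/5).
35 years is 2.50 doublings; 2^2.50 ≈ 5.7×.

roughly 5.7 times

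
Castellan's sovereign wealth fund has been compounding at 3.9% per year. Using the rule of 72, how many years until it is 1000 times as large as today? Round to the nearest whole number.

One doubling takes 72/3.9 = 18.46 years.
1000× is log₂ 1000 ≈ 9.97 doublings, so ≈ 9.97 × 18.46 = 184 years.

about 184 years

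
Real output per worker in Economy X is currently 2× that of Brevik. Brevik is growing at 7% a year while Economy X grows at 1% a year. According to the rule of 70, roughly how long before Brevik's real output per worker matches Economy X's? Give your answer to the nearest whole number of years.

What matters is the difference: 6 pp.
Rule of 70 on the gap: the ratio halves every 70/6 ≈ 11.67 years.
A 2× gap closes after 1 halving: 1 × 11.67 ≈ 12 years.

≈ 12 years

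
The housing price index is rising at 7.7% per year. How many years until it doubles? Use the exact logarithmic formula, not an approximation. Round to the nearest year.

t = ln(2) / ln(1 + 0.077) = 0.6931 / 0.074179 ≈ 9.34.
≈ 9 years.

9 years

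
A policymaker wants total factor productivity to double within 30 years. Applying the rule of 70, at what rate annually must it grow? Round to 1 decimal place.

about 2.3%

70 / 30 ≈ 2.33, so about 2.3% annually.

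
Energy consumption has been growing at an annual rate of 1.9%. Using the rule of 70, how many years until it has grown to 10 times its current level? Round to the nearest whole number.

around 122 years

One doubling takes 70/1.9 = 36.84 years.
10× is log₂ 10 ≈ 3.32 doublings, so ≈ 3.32 × 36.84 = 122 years.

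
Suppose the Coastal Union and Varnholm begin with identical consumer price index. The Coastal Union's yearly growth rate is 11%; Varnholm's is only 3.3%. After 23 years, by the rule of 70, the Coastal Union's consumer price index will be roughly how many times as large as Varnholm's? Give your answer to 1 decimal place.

the Coastal Union pulls ahead at 7.7 pp per year, so the ratio doubles every 70/7.7 ≈ 9.09 years.
In 23 years that's 2.53 doublings: 2^2.53 ≈ 5.8.

about 5.8 times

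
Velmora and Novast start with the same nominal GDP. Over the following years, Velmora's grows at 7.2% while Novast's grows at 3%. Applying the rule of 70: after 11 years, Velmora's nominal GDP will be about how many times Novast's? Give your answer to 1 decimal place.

Only the 4.2-point difference matters.
70/4.2 ≈ 16.67 years per doubling of the ratio; 11 years gives 0.66 doublings, so ≈ 1.6×.

approximately 1.6 times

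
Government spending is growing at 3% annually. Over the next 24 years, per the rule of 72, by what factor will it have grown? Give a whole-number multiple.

72/3 ≈ 24.00 years per doubling.
24 years fits 1 doubling: 2^1 = 2.

2 times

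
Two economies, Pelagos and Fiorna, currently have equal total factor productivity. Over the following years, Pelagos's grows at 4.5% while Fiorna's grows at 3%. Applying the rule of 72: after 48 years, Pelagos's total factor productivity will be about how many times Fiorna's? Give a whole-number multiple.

2 times

Only the 1.5-point difference matters.
72/1.5 ≈ 48.00 years per doubling of the ratio; 48 years gives 1.00 doublings, so ≈ 2×.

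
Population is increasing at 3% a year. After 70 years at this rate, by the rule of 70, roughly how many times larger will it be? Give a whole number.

about 8 times

70/3 ≈ 23.33 years per doubling.
70 years fits 3 doublings: 2^3 = 8.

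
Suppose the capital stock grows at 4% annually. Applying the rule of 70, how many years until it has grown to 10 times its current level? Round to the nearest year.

about 58 years

Doubling time ≈ 70/4 = 17.50 years.
Reaching 10× takes log₂(10) ≈ 3.32 doublings.
3.32 × 17.50 ≈ 58 years.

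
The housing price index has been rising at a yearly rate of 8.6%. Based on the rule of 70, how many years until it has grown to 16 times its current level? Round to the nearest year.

At 8.6% it doubles every 70/8.6 ≈ 8.14 years.
16× is 4 doublings, so 4 × 8.14 ≈ 33 years.

≈ 33 years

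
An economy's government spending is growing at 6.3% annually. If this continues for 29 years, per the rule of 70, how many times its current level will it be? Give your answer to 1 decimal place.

Doubling time ≈ 70/6.3 = 11.11 years.
29 years / 11.11 ≈ 2.61 doublings → factor 2^2.61 ≈ 6.1.

roughly 6.1 times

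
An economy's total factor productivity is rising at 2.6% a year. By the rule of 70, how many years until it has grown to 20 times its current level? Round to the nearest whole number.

Doubling time ≈ 70/2.6 = 26.92 years.
Reaching 20× takes log₂(20) ≈ 4.32 doublings.
4.32 × 26.92 ≈ 116 years.

approximately 116 years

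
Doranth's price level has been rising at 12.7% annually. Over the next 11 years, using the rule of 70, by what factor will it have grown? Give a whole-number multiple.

At 12.7% one doubling takes ≈ 5.51 years; 11 years is 2 of them, so ×4.

approximately 4 times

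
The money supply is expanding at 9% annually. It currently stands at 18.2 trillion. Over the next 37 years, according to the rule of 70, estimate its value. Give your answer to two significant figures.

approximately 490 trillion

It doubles every 70/9 ≈ 7.78 years, so 37 years is 4.76 doublings.
2^4.76 ≈ 27.10; 18.2 × 27.10 ≈ 490 trillion.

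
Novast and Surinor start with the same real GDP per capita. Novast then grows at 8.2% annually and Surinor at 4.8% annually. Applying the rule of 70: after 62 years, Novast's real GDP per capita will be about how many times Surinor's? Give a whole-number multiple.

Only the 3.4-point difference matters.
70/3.4 ≈ 20.59 years per doubling of the ratio; 62 years gives 3.01 doublings, so ≈ 8×.

8 times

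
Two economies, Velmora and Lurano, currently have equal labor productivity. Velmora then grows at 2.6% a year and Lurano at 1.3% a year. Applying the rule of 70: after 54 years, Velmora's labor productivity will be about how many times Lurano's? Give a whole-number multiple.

approximately 2 times

Rate gap = 2.6% − 1.3% = 1.3 points.
The ratio doubles every 70/1.3 ≈ 53.85 years.
54/53.85 ≈ 1.00 doublings → ratio ≈ 2^1.00 ≈ 2.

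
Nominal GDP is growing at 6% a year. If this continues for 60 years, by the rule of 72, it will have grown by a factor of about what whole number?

At 6% one doubling takes ≈ 12.00 years; 60 years is 5 of them, so ×32.

approximately 32 times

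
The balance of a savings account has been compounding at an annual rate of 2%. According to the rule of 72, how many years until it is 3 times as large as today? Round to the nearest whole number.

Doubling time ≈ 72/2 = 36.00 years.
Reaching 3× takes log₂(3) ≈ 1.58 doublings.
1.58 × 36.00 ≈ 57 years.

57 years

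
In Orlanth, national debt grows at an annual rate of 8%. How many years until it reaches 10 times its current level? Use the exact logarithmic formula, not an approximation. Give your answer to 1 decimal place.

t = ln(10) / ln(1 + 0.08) = 2.3026 / 0.076961 ≈ 29.92.

29.9 years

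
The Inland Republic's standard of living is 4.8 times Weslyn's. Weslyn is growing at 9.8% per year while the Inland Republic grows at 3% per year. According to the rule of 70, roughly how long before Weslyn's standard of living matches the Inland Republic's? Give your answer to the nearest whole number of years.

The growth-rate gap is 9.8% − 3% = 6.8 percentage points.
So the ratio between them halves every 70/6.8 ≈ 10.29 years.
A 4.8 times gap takes log₂(4.8) ≈ 2.26 halvings to close: 2.26 × 10.29 ≈ 23 years.

≈ 23 years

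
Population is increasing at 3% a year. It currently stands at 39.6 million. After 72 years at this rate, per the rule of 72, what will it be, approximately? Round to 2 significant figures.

Doubling time ≈ 72/3 = 24.00 years.
72 years is 72/24.00 ≈ 3.00 doublings, a factor of 2^3.00 ≈ 8.00.
39.6 × 8.00 ≈ 320 million.

≈ 320 million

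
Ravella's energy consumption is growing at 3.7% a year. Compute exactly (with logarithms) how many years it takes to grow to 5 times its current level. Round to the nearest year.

t = ln(5) / ln(1 + 0.037) = 1.6094 / 0.036332 ≈ 44.30.
≈ 44 years.

44 years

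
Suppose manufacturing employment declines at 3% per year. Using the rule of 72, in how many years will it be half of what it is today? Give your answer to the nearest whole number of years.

The rule works in reverse for decay: 72/3 ≈ 24.00 years to halve.

≈ 24 years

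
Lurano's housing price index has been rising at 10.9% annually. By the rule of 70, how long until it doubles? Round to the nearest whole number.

At 10.9%, doubling takes about 70/10.9 = 6.42 years.

approximately 6 years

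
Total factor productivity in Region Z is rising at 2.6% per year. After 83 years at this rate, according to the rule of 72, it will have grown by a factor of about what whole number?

around 8 times

At 2.6% one doubling takes ≈ 27.69 years; 83 years is 3 of them, so ×8.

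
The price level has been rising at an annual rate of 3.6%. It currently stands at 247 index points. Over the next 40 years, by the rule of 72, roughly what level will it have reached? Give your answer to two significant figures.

≈ 990 index points

Doubling time ≈ 72/3.6 = 20.00 years.
40 years is 40/20.00 ≈ 2.00 doublings, a factor of 2^2.00 ≈ 4.00.
247 × 4.00 ≈ 990 index points.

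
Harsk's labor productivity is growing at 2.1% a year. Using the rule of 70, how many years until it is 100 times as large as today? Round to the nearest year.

One doubling takes 70/2.1 = 33.33 years.
100× is log₂ 100 ≈ 6.64 doublings, so ≈ 6.64 × 33.33 = 221 years.

≈ 221 years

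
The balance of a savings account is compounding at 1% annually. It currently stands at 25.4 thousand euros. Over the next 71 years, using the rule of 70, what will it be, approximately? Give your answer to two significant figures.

Doubling time ≈ 70/1 = 70.00 years.
71 years is 71/70.00 ≈ 1.01 doublings, a factor of 2^1.01 ≈ 2.01.
25.4 × 2.01 ≈ 51 thousand euros.

51 thousand euros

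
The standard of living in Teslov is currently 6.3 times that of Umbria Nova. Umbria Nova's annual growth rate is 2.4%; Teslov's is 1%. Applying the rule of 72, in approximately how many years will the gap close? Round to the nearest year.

roughly 137 years

What matters is the difference: 1.4 pp.
Rule of 72 on the gap: the ratio halves every 72/1.4 ≈ 51.43 years.
A 6.3 times gap takes log₂(6.3) ≈ 2.66 halvings to close: 2.66 × 51.43 ≈ 137 years.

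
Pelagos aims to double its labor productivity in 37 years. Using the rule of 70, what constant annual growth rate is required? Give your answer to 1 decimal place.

70 / 37 ≈ 1.89, so about 1.9% a year.

about 1.9%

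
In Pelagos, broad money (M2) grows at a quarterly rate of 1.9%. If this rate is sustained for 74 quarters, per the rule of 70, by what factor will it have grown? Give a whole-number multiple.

approximately 4 times

At 1.9% one doubling takes ≈ 36.84 quarters; 74 quarters is 2 of them, so ×4.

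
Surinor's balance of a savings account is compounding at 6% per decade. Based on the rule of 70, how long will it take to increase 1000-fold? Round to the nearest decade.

≈ 116 decades

Doubling time ≈ 70/6 = 11.67 decades.
1000× is log₂ 1000 ≈ 9.97 doublings, so ≈ 9.97 × 11.67 = 116 decades.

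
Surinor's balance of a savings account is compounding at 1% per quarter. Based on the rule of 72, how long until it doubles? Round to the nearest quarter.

72/1 ≈ 72.00, so it doubles roughly every 72 quarters.

72 quarters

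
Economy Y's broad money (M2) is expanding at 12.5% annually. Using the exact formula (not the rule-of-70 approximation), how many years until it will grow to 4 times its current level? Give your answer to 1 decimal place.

11.8 years

t = ln(4) / ln(1 + 0.125) = 1.3863 / 0.117783 ≈ 11.77.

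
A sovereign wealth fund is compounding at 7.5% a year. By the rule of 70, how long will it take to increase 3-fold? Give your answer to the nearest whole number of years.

approximately 15 years

Doubling time ≈ 70/7.5 = 9.33 years.
Reaching 3× takes log₂(3) ≈ 1.58 doublings.
1.58 × 9.33 ≈ 15 years.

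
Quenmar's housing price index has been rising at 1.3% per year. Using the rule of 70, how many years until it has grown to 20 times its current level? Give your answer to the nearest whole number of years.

≈ 233 years

One doubling takes 70/1.3 = 53.85 years.
20× is log₂ 20 ≈ 4.32 doublings, so ≈ 4.32 × 53.85 = 233 years.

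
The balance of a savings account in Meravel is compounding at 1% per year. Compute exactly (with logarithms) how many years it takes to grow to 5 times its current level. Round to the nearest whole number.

t = ln(5) / ln(1 + 0.01) = 1.6094 / 0.009950 ≈ 161.75.
≈ 162 years.

162 years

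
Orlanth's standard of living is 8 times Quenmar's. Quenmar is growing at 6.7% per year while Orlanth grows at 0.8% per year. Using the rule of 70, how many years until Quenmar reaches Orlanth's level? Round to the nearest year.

What matters is the difference: 5.9 pp.
Rule of 70 on the gap: the ratio halves every 70/5.9 ≈ 11.86 years.
An 8 times gap closes after 3 halvings: 3 × 11.86 ≈ 36 years.

≈ 36 years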